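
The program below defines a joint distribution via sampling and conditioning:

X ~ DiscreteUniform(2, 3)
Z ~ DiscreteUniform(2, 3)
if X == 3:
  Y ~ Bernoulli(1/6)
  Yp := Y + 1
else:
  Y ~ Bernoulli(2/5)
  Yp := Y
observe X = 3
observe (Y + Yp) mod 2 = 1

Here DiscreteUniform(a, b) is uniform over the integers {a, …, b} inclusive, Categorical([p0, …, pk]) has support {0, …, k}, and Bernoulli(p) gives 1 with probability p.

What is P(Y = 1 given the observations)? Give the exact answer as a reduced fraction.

P(Y = 1 | obs) = 1/6

Enumerate traces; 4 have nonzero weight after conditioning:
  (X=3, Z=2, Y=0) weight 5/24
  (X=3, Z=2, Y=1) weight 1/24
  (X=3, Z=3, Y=0) weight 5/24
  (X=3, Z=3, Y=1) weight 1/24
Group by Y:
  weight(Y=0) = 5/12
  weight(Y=1) = 1/12
Total weight = 5/12 + 1/12 = 1/2
P(Y=0 | obs) = 5/12 / 1/2 = 5/6
P(Y=1 | obs) = 1/12 / 1/2 = 1/6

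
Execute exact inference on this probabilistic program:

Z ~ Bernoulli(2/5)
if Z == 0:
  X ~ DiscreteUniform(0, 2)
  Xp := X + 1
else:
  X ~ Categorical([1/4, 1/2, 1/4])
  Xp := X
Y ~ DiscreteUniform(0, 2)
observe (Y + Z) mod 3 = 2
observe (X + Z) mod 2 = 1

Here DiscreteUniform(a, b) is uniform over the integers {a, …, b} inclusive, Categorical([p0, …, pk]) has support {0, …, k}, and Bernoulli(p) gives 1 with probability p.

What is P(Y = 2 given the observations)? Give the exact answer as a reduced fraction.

Enumerate traces; 3 have nonzero weight after conditioning:
  (Z=0, X=1, Y=2) weight 1/15
  (Z=1, X=0, Y=1) weight 1/30
  (Z=1, X=2, Y=1) weight 1/30
Group by Y:
  weight(Y=1) = 1/15
  weight(Y=2) = 1/15
Total weight = 1/15 + 1/15 = 2/15
P(Y=1 | obs) = 1/15 / 2/15 = 1/2
P(Y=2 | obs) = 1/15 / 2/15 = 1/2

P(Y = 2 | obs) = 1/2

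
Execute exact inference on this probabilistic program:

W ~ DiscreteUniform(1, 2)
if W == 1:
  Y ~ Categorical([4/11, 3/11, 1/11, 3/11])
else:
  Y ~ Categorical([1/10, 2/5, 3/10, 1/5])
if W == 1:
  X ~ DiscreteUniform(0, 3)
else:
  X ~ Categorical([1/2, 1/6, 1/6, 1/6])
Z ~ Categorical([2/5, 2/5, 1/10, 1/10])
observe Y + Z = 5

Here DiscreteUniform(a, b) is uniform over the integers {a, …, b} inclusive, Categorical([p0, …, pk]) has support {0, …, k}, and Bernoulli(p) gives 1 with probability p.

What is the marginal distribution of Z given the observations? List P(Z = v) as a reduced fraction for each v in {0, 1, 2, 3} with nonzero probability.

P(Z=2) = 52/95, P(Z=3) = 43/95

Enumerate traces; 16 have nonzero weight after conditioning:
  (W=1, Y=2, X=0, Z=3) weight 1/880
  (W=1, Y=2, X=1, Z=3) weight 1/880
  (W=1, Y=2, X=2, Z=3) weight 1/880
  (W=1, Y=2, X=3, Z=3) weight 1/880
  (W=1, Y=3, X=0, Z=2) weight 3/880
  (W=1, Y=3, X=1, Z=2) weight 3/880
  (W=1, Y=3, X=2, Z=2) weight 3/880
  (W=1, Y=3, X=3, Z=2) weight 3/880
  … 8 more
Group by Z:
  weight(Z=2) = 13/550
  weight(Z=3) = 43/2200
Total weight = 13/550 + 43/2200 = 19/440
P(Z=2 | obs) = 13/550 / 19/440 = 52/95
P(Z=3 | obs) = 43/2200 / 19/440 = 43/95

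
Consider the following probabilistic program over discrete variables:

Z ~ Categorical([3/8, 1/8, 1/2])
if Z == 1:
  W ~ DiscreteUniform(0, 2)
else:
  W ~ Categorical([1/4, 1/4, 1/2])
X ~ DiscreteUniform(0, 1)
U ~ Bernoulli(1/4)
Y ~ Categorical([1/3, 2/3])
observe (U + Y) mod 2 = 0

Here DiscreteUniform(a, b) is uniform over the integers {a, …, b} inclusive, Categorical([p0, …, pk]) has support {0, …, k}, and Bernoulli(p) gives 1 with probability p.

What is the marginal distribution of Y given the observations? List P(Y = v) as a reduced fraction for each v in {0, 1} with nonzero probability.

P(Y=0) = 3/5, P(Y=1) = 2/5

Enumerate traces; 36 have nonzero weight after conditioning:
  (Z=0, W=0, X=0, U=0, Y=0) weight 3/256
  (Z=0, W=0, X=0, U=1, Y=1) weight 1/128
  (Z=0, W=0, X=1, U=0, Y=0) weight 3/256
  (Z=0, W=0, X=1, U=1, Y=1) weight 1/128
  (Z=0, W=1, X=0, U=0, Y=0) weight 3/256
  (Z=0, W=1, X=0, U=1, Y=1) weight 1/128
  (Z=0, W=1, X=1, U=0, Y=0) weight 3/256
  (Z=0, W=1, X=1, U=1, Y=1) weight 1/128
  … 28 more
Group by Y:
  weight(Y=0) = 1/4
  weight(Y=1) = 1/6
Total weight = 1/4 + 1/6 = 5/12
P(Y=0 | obs) = 1/4 / 5/12 = 3/5
P(Y=1 | obs) = 1/6 / 5/12 = 2/5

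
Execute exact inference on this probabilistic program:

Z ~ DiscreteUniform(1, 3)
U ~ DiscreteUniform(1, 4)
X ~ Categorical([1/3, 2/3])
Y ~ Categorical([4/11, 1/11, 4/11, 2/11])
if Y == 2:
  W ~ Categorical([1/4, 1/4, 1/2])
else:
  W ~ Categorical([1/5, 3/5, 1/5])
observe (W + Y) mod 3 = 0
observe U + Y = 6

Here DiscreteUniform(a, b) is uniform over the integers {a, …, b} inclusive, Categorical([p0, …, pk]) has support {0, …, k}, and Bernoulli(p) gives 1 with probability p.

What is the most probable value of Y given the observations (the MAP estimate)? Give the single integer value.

Enumerate traces; 12 have nonzero weight after conditioning:
  (Z=1, U=3, X=0, Y=3, W=0) weight 1/990
  (Z=1, U=3, X=1, Y=3, W=0) weight 1/495
  (Z=1, U=4, X=0, Y=2, W=1) weight 1/396
  (Z=1, U=4, X=1, Y=2, W=1) weight 1/198
  (Z=2, U=3, X=0, Y=3, W=0) weight 1/990
  (Z=2, U=3, X=1, Y=3, W=0) weight 1/495
  (Z=2, U=4, X=0, Y=2, W=1) weight 1/396
  (Z=2, U=4, X=1, Y=2, W=1) weight 1/198
  … 4 more
Group by Y:
  weight(Y=2) = 1/44
  weight(Y=3) = 1/110
Total weight = 1/44 + 1/110 = 7/220
P(Y=2 | obs) = 1/44 / 7/220 = 5/7
P(Y=3 | obs) = 1/110 / 7/220 = 2/7
argmax = 2

argmax_v P(Y = v | obs) = 2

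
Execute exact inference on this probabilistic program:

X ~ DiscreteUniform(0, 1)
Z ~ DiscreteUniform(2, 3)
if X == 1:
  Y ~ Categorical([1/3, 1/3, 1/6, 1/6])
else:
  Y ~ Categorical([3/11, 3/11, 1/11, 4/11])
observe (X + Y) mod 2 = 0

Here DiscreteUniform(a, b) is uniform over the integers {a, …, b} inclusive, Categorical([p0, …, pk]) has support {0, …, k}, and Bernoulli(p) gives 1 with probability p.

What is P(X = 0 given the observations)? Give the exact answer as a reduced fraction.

Enumerate traces; 8 have nonzero weight after conditioning:
  (X=0, Z=2, Y=0) weight 3/44
  (X=0, Z=2, Y=2) weight 1/44
  (X=0, Z=3, Y=0) weight 3/44
  (X=0, Z=3, Y=2) weight 1/44
  (X=1, Z=2, Y=1) weight 1/12
  (X=1, Z=2, Y=3) weight 1/24
  (X=1, Z=3, Y=1) weight 1/12
  (X=1, Z=3, Y=3) weight 1/24
Group by X:
  weight(X=0) = 2/11
  weight(X=1) = 1/4
Total weight = 2/11 + 1/4 = 19/44
P(X=0 | obs) = 2/11 / 19/44 = 8/19
P(X=1 | obs) = 1/4 / 19/44 = 11/19

P(X = 0 | obs) = 8/19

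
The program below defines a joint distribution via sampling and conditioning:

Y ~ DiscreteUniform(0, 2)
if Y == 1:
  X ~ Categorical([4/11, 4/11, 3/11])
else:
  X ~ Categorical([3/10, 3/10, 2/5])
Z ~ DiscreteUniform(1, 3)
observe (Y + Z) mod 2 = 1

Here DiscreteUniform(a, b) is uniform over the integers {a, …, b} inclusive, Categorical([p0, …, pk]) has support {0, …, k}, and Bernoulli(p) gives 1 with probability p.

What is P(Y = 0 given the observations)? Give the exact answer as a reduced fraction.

Enumerate traces; 15 have nonzero weight after conditioning:
  (Y=0, X=0, Z=1) weight 1/30
  (Y=0, X=0, Z=3) weight 1/30
  (Y=0, X=1, Z=1) weight 1/30
  (Y=0, X=1, Z=3) weight 1/30
  (Y=0, X=2, Z=1) weight 2/45
  (Y=0, X=2, Z=3) weight 2/45
  (Y=1, X=0, Z=2) weight 4/99
  (Y=1, X=1, Z=2) weight 4/99
  (Y=2, X=0, Z=1) weight 1/30
  … 6 more
Group by Y:
  weight(Y=0) = 2/9
  weight(Y=1) = 1/9
  weight(Y=2) = 2/9
Total weight = 2/9 + 1/9 + 2/9 = 5/9
P(Y=0 | obs) = 2/9 / 5/9 = 2/5
P(Y=1 | obs) = 1/9 / 5/9 = 1/5
P(Y=2 | obs) = 2/9 / 5/9 = 2/5

P(Y = 0 | obs) = 2/5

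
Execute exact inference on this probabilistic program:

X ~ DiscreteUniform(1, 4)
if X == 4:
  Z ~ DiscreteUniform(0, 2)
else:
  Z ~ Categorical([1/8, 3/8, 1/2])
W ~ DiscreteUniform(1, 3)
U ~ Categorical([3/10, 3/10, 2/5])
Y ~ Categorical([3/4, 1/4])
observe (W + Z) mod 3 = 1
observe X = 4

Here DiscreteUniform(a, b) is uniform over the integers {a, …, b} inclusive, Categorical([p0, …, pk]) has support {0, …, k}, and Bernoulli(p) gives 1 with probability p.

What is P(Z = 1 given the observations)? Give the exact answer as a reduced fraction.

P(Z = 1 | obs) = 1/3

Enumerate traces; 18 have nonzero weight after conditioning:
  (X=4, Z=0, W=1, U=0, Y=0) weight 1/160
  (X=4, Z=0, W=1, U=0, Y=1) weight 1/480
  (X=4, Z=0, W=1, U=1, Y=0) weight 1/160
  (X=4, Z=0, W=1, U=1, Y=1) weight 1/480
  (X=4, Z=0, W=1, U=2, Y=0) weight 1/120
  (X=4, Z=0, W=1, U=2, Y=1) weight 1/360
  (X=4, Z=1, W=3, U=0, Y=0) weight 1/160
  (X=4, Z=1, W=3, U=0, Y=1) weight 1/480
  (X=4, Z=2, W=2, U=0, Y=0) weight 1/160
  … 9 more
Group by Z:
  weight(Z=0) = 1/36
  weight(Z=1) = 1/36
  weight(Z=2) = 1/36
Total weight = 1/36 + 1/36 + 1/36 = 1/12
P(Z=0 | obs) = 1/36 / 1/12 = 1/3
P(Z=1 | obs) = 1/36 / 1/12 = 1/3
P(Z=2 | obs) = 1/36 / 1/12 = 1/3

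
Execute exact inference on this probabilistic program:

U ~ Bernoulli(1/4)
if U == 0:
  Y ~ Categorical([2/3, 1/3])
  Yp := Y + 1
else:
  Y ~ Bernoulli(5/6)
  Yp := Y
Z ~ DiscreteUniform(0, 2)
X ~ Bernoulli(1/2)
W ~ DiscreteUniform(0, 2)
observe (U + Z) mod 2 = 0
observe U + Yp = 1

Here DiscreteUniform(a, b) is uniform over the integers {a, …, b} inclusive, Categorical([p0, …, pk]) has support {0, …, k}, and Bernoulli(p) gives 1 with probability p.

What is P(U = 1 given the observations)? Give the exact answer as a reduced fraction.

P(U = 1 | obs) = 1/25

Enumerate traces; 18 have nonzero weight after conditioning:
  (U=0, Y=0, Z=0, X=0, W=0) weight 1/36
  (U=0, Y=0, Z=0, X=0, W=1) weight 1/36
  (U=0, Y=0, Z=0, X=0, W=2) weight 1/36
  (U=0, Y=0, Z=0, X=1, W=0) weight 1/36
  (U=0, Y=0, Z=0, X=1, W=1) weight 1/36
  (U=0, Y=0, Z=0, X=1, W=2) weight 1/36
  (U=0, Y=0, Z=2, X=0, W=0) weight 1/36
  (U=0, Y=0, Z=2, X=0, W=1) weight 1/36
  (U=1, Y=0, Z=1, X=0, W=0) weight 1/432
  … 9 more
Group by U:
  weight(U=0) = 1/3
  weight(U=1) = 1/72
Total weight = 1/3 + 1/72 = 25/72
P(U=0 | obs) = 1/3 / 25/72 = 24/25
P(U=1 | obs) = 1/72 / 25/72 = 1/25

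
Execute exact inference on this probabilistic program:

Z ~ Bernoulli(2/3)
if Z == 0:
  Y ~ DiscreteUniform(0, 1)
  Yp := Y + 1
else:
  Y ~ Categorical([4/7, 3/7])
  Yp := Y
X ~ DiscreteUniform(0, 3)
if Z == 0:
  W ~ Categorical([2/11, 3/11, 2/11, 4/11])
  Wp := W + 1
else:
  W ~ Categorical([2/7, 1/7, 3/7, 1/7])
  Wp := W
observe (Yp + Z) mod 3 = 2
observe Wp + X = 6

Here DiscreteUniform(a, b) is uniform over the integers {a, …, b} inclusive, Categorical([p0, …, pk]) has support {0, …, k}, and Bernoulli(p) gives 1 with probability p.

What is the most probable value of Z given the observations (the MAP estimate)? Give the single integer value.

argmax_v P(Z = v | obs) = 0

Enumerate traces; 3 have nonzero weight after conditioning:
  (Z=0, Y=1, X=2, W=3) weight 1/66
  (Z=0, Y=1, X=3, W=2) weight 1/132
  (Z=1, Y=1, X=3, W=3) weight 1/98
Group by Z:
  weight(Z=0) = 1/44
  weight(Z=1) = 1/98
Total weight = 1/44 + 1/98 = 71/2156
P(Z=0 | obs) = 1/44 / 71/2156 = 49/71
P(Z=1 | obs) = 1/98 / 71/2156 = 22/71
argmax = 0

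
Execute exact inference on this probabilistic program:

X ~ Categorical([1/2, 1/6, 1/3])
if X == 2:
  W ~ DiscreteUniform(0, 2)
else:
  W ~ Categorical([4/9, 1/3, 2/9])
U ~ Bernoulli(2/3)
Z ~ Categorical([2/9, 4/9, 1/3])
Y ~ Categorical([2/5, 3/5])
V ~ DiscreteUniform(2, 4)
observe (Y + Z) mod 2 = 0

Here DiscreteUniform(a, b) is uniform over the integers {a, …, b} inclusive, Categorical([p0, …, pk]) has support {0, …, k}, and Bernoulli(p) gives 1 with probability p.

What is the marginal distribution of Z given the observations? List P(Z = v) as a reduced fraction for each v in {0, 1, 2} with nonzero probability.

Enumerate traces; 162 have nonzero weight after conditioning:
  (X=0, W=0, U=0, Z=0, Y=0, V=2) weight 8/3645
  (X=0, W=0, U=0, Z=0, Y=0, V=3) weight 8/3645
  (X=0, W=0, U=0, Z=0, Y=0, V=4) weight 8/3645
  (X=0, W=0, U=0, Z=1, Y=1, V=2) weight 8/1215
  (X=0, W=0, U=0, Z=1, Y=1, V=3) weight 8/1215
  (X=0, W=0, U=0, Z=1, Y=1, V=4) weight 8/1215
  (X=0, W=0, U=0, Z=2, Y=0, V=2) weight 4/1215
  (X=0, W=0, U=0, Z=2, Y=0, V=3) weight 4/1215
  … 154 more
Group by Z:
  weight(Z=0) = 4/45
  weight(Z=1) = 4/15
  weight(Z=2) = 2/15
Total weight = 4/45 + 4/15 + 2/15 = 22/45
P(Z=0 | obs) = 4/45 / 22/45 = 2/11
P(Z=1 | obs) = 4/15 / 22/45 = 6/11
P(Z=2 | obs) = 2/15 / 22/45 = 3/11

P(Z=0) = 2/11, P(Z=1) = 6/11, P(Z=2) = 3/11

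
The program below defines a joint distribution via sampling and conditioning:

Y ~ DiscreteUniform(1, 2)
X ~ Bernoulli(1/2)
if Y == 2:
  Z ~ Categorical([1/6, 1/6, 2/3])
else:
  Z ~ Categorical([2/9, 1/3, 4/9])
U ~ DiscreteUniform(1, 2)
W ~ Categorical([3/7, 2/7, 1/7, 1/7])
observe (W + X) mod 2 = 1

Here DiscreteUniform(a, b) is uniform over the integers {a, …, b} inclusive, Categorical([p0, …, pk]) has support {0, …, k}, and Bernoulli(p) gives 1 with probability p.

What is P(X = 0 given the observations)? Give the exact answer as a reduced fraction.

Enumerate traces; 48 have nonzero weight after conditioning:
  (Y=1, X=0, Z=0, U=1, W=1) weight 1/126
  (Y=1, X=0, Z=0, U=1, W=3) weight 1/252
  (Y=1, X=0, Z=0, U=2, W=1) weight 1/126
  (Y=1, X=0, Z=0, U=2, W=3) weight 1/252
  (Y=1, X=0, Z=1, U=1, W=1) weight 1/84
  (Y=1, X=0, Z=1, U=1, W=3) weight 1/168
  (Y=1, X=0, Z=1, U=2, W=1) weight 1/84
  (Y=1, X=0, Z=1, U=2, W=3) weight 1/168
  (Y=1, X=1, Z=0, U=1, W=0) weight 1/84
  … 39 more
Group by X:
  weight(X=0) = 3/14
  weight(X=1) = 2/7
Total weight = 3/14 + 2/7 = 1/2
P(X=0 | obs) = 3/14 / 1/2 = 3/7
P(X=1 | obs) = 2/7 / 1/2 = 4/7

P(X = 0 | obs) = 3/7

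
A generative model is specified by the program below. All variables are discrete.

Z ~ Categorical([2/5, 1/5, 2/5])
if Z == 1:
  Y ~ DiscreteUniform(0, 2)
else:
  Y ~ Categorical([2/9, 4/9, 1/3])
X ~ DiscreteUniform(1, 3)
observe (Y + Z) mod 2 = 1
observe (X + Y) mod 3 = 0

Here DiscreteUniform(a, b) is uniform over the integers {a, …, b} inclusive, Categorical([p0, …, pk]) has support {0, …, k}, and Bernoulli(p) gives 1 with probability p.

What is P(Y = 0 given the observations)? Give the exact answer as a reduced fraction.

P(Y = 0 | obs) = 3/22

Enumerate traces; 4 have nonzero weight after conditioning:
  (Z=0, Y=1, X=2) weight 8/135
  (Z=1, Y=0, X=3) weight 1/45
  (Z=1, Y=2, X=1) weight 1/45
  (Z=2, Y=1, X=2) weight 8/135
Group by Y:
  weight(Y=0) = 1/45
  weight(Y=1) = 16/135
  weight(Y=2) = 1/45
Total weight = 1/45 + 16/135 + 1/45 = 22/135
P(Y=0 | obs) = 1/45 / 22/135 = 3/22
P(Y=1 | obs) = 16/135 / 22/135 = 8/11
P(Y=2 | obs) = 1/45 / 22/135 = 3/22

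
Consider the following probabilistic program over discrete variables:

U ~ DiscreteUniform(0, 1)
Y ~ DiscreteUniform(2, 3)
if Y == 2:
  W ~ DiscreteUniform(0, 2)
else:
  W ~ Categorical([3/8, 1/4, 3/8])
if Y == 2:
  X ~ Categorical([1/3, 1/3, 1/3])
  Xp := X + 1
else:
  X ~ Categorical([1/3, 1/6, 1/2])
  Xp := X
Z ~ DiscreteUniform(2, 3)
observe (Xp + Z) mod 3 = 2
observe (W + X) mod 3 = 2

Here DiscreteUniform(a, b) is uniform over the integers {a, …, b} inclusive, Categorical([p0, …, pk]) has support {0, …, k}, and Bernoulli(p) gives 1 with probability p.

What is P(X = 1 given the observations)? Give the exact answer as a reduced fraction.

P(X = 1 | obs) = 16/77

Enumerate traces; 8 have nonzero weight after conditioning:
  (U=0, Y=2, W=0, X=2, Z=2) weight 1/72
  (U=0, Y=2, W=1, X=1, Z=3) weight 1/72
  (U=0, Y=3, W=0, X=2, Z=3) weight 3/128
  (U=0, Y=3, W=2, X=0, Z=2) weight 1/64
  (U=1, Y=2, W=0, X=2, Z=2) weight 1/72
  (U=1, Y=2, W=1, X=1, Z=3) weight 1/72
  (U=1, Y=3, W=0, X=2, Z=3) weight 3/128
  (U=1, Y=3, W=2, X=0, Z=2) weight 1/64
Group by X:
  weight(X=0) = 1/32
  weight(X=1) = 1/36
  weight(X=2) = 43/576
Total weight = 1/32 + 1/36 + 43/576 = 77/576
P(X=0 | obs) = 1/32 / 77/576 = 18/77
P(X=1 | obs) = 1/36 / 77/576 = 16/77
P(X=2 | obs) = 43/576 / 77/576 = 43/77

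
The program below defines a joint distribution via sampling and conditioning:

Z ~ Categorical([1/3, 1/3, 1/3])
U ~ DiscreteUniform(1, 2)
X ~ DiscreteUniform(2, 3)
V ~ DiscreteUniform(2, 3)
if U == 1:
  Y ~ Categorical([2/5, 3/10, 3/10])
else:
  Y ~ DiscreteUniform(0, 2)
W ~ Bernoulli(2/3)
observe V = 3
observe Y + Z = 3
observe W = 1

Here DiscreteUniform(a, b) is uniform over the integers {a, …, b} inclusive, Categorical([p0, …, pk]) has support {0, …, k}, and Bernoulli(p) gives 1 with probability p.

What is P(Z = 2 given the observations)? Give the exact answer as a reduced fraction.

Enumerate traces; 8 have nonzero weight after conditioning:
  (Z=1, U=1, X=2, V=3, Y=2, W=1) weight 1/120
  (Z=1, U=1, X=3, V=3, Y=2, W=1) weight 1/120
  (Z=1, U=2, X=2, V=3, Y=2, W=1) weight 1/108
  (Z=1, U=2, X=3, V=3, Y=2, W=1) weight 1/108
  (Z=2, U=1, X=2, V=3, Y=1, W=1) weight 1/120
  (Z=2, U=1, X=3, V=3, Y=1, W=1) weight 1/120
  (Z=2, U=2, X=2, V=3, Y=1, W=1) weight 1/108
  (Z=2, U=2, X=3, V=3, Y=1, W=1) weight 1/108
Group by Z:
  weight(Z=1) = 19/540
  weight(Z=2) = 19/540
Total weight = 19/540 + 19/540 = 19/270
P(Z=1 | obs) = 19/540 / 19/270 = 1/2
P(Z=2 | obs) = 19/540 / 19/270 = 1/2

P(Z = 2 | obs) = 1/2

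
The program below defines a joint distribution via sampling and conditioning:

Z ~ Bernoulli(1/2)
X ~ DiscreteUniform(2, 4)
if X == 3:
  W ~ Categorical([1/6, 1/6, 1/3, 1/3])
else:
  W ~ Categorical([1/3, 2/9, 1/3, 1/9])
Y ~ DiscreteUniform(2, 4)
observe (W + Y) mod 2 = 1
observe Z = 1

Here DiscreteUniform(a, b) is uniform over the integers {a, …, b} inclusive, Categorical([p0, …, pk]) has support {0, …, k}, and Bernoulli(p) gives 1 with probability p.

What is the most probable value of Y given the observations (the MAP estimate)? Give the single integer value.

Enumerate traces; 18 have nonzero weight after conditioning:
  (Z=1, X=2, W=0, Y=3) weight 1/54
  (Z=1, X=2, W=1, Y=2) weight 1/81
  (Z=1, X=2, W=1, Y=4) weight 1/81
  (Z=1, X=2, W=2, Y=3) weight 1/54
  (Z=1, X=2, W=3, Y=2) weight 1/162
  (Z=1, X=2, W=3, Y=4) weight 1/162
  (Z=1, X=3, W=0, Y=3) weight 1/108
  (Z=1, X=3, W=1, Y=2) weight 1/108
  … 10 more
Group by Y:
  weight(Y=2) = 7/108
  weight(Y=3) = 11/108
  weight(Y=4) = 7/108
Total weight = 7/108 + 11/108 + 7/108 = 25/108
P(Y=2 | obs) = 7/108 / 25/108 = 7/25
P(Y=3 | obs) = 11/108 / 25/108 = 11/25
P(Y=4 | obs) = 7/108 / 25/108 = 7/25
argmax = 3

argmax_v P(Y = v | obs) = 3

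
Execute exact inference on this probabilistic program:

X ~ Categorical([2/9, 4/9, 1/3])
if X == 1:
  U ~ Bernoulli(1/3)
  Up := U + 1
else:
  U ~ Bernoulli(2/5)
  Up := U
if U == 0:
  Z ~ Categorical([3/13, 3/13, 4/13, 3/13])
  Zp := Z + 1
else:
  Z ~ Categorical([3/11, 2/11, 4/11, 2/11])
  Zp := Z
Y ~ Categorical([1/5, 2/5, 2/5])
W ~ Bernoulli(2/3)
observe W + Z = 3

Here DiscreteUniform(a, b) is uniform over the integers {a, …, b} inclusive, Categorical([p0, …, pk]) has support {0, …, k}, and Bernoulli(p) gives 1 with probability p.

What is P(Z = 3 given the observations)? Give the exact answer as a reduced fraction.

Enumerate traces; 36 have nonzero weight after conditioning:
  (X=0, U=0, Z=2, Y=0, W=1) weight 16/2925
  (X=0, U=0, Z=2, Y=1, W=1) weight 32/2925
  (X=0, U=0, Z=2, Y=2, W=1) weight 32/2925
  (X=0, U=0, Z=3, Y=0, W=0) weight 2/975
  (X=0, U=0, Z=3, Y=1, W=0) weight 4/975
  (X=0, U=0, Z=3, Y=2, W=0) weight 4/975
  (X=0, U=1, Z=2, Y=0, W=1) weight 32/7425
  (X=0, U=1, Z=2, Y=1, W=1) weight 64/7425
  … 28 more
Group by Z:
  weight(Z=2) = 2536/11583
  weight(Z=3) = 821/11583
Total weight = 2536/11583 + 821/11583 = 373/1287
P(Z=2 | obs) = 2536/11583 / 373/1287 = 2536/3357
P(Z=3 | obs) = 821/11583 / 373/1287 = 821/3357

P(Z = 3 | obs) = 821/3357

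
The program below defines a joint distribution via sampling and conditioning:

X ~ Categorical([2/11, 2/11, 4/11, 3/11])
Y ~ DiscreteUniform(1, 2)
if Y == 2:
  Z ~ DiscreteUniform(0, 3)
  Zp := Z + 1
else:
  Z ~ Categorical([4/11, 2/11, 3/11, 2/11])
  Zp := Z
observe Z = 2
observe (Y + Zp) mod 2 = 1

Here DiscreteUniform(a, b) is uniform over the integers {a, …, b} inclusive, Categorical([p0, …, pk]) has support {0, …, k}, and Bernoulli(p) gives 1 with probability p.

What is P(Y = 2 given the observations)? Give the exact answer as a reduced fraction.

P(Y = 2 | obs) = 11/23

Enumerate traces; 8 have nonzero weight after conditioning:
  (X=0, Y=1, Z=2) weight 3/121
  (X=0, Y=2, Z=2) weight 1/44
  (X=1, Y=1, Z=2) weight 3/121
  (X=1, Y=2, Z=2) weight 1/44
  (X=2, Y=1, Z=2) weight 6/121
  (X=2, Y=2, Z=2) weight 1/22
  (X=3, Y=1, Z=2) weight 9/242
  (X=3, Y=2, Z=2) weight 3/88
Group by Y:
  weight(Y=1) = 3/22
  weight(Y=2) = 1/8
Total weight = 3/22 + 1/8 = 23/88
P(Y=1 | obs) = 3/22 / 23/88 = 12/23
P(Y=2 | obs) = 1/8 / 23/88 = 11/23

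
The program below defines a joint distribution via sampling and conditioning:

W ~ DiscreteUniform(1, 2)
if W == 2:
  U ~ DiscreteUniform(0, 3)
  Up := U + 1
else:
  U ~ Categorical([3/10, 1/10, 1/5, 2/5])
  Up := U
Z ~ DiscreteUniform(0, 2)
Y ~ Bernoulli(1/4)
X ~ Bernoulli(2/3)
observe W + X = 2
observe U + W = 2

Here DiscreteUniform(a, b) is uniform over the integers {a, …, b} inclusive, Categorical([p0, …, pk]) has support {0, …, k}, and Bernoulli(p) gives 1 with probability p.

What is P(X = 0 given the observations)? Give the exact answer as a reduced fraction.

Enumerate traces; 12 have nonzero weight after conditioning:
  (W=1, U=1, Z=0, Y=0, X=1) weight 1/120
  (W=1, U=1, Z=0, Y=1, X=1) weight 1/360
  (W=1, U=1, Z=1, Y=0, X=1) weight 1/120
  (W=1, U=1, Z=1, Y=1, X=1) weight 1/360
  (W=1, U=1, Z=2, Y=0, X=1) weight 1/120
  (W=1, U=1, Z=2, Y=1, X=1) weight 1/360
  (W=2, U=0, Z=0, Y=0, X=0) weight 1/96
  (W=2, U=0, Z=0, Y=1, X=0) weight 1/288
  … 4 more
Group by X:
  weight(X=0) = 1/24
  weight(X=1) = 1/30
Total weight = 1/24 + 1/30 = 3/40
P(X=0 | obs) = 1/24 / 3/40 = 5/9
P(X=1 | obs) = 1/30 / 3/40 = 4/9

P(X = 0 | obs) = 5/9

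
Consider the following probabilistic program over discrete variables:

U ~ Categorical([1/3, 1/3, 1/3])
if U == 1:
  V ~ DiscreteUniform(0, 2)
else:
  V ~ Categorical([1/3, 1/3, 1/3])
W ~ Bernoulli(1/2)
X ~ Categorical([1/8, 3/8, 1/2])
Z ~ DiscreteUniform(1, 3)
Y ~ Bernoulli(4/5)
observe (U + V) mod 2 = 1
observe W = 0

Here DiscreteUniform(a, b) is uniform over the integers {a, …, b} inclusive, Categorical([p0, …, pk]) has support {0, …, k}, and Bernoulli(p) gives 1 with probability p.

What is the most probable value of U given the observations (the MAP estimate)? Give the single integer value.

Enumerate traces; 72 have nonzero weight after conditioning:
  (U=0, V=1, W=0, X=0, Z=1, Y=0) weight 1/2160
  (U=0, V=1, W=0, X=0, Z=1, Y=1) weight 1/540
  (U=0, V=1, W=0, X=0, Z=2, Y=0) weight 1/2160
  (U=0, V=1, W=0, X=0, Z=2, Y=1) weight 1/540
  (U=0, V=1, W=0, X=0, Z=3, Y=0) weight 1/2160
  (U=0, V=1, W=0, X=0, Z=3, Y=1) weight 1/540
  (U=0, V=1, W=0, X=1, Z=1, Y=0) weight 1/720
  (U=0, V=1, W=0, X=1, Z=1, Y=1) weight 1/180
  (U=1, V=0, W=0, X=0, Z=1, Y=0) weight 1/2160
  (U=2, V=1, W=0, X=0, Z=1, Y=0) weight 1/2160
  … 62 more
Group by U:
  weight(U=0) = 1/18
  weight(U=1) = 1/9
  weight(U=2) = 1/18
Total weight = 1/18 + 1/9 + 1/18 = 2/9
P(U=0 | obs) = 1/18 / 2/9 = 1/4
P(U=1 | obs) = 1/9 / 2/9 = 1/2
P(U=2 | obs) = 1/18 / 2/9 = 1/4
argmax = 1

argmax_v P(U = v | obs) = 1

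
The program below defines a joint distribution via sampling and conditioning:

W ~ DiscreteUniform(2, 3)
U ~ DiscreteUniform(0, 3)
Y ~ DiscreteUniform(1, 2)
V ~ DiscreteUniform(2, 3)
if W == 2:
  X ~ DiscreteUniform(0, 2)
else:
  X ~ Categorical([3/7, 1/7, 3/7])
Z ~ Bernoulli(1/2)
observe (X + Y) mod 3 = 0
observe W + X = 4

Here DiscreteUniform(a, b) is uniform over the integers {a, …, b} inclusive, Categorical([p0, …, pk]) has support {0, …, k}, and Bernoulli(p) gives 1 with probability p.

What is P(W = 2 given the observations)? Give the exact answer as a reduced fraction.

P(W = 2 | obs) = 7/10

Enumerate traces; 32 have nonzero weight after conditioning:
  (W=2, U=0, Y=1, V=2, X=2, Z=0) weight 1/192
  (W=2, U=0, Y=1, V=2, X=2, Z=1) weight 1/192
  (W=2, U=0, Y=1, V=3, X=2, Z=0) weight 1/192
  (W=2, U=0, Y=1, V=3, X=2, Z=1) weight 1/192
  (W=2, U=1, Y=1, V=2, X=2, Z=0) weight 1/192
  (W=2, U=1, Y=1, V=2, X=2, Z=1) weight 1/192
  (W=2, U=1, Y=1, V=3, X=2, Z=0) weight 1/192
  (W=2, U=1, Y=1, V=3, X=2, Z=1) weight 1/192
  (W=3, U=0, Y=2, V=2, X=1, Z=0) weight 1/448
  … 23 more
Group by W:
  weight(W=2) = 1/12
  weight(W=3) = 1/28
Total weight = 1/12 + 1/28 = 5/42
P(W=2 | obs) = 1/12 / 5/42 = 7/10
P(W=3 | obs) = 1/28 / 5/42 = 3/10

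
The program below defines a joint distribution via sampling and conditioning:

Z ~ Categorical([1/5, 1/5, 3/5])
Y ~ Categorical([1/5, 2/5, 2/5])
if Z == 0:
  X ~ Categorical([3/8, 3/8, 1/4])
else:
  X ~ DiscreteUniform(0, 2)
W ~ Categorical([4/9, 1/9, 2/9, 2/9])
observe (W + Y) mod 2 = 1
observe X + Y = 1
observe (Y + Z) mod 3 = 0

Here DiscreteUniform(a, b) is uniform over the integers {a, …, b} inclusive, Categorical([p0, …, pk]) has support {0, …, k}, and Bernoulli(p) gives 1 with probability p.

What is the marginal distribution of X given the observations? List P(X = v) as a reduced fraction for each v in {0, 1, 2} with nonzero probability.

Enumerate traces; 4 have nonzero weight after conditioning:
  (Z=0, Y=0, X=1, W=1) weight 1/600
  (Z=0, Y=0, X=1, W=3) weight 1/300
  (Z=2, Y=1, X=0, W=0) weight 8/225
  (Z=2, Y=1, X=0, W=2) weight 4/225
Group by X:
  weight(X=0) = 4/75
  weight(X=1) = 1/200
Total weight = 4/75 + 1/200 = 7/120
P(X=0 | obs) = 4/75 / 7/120 = 32/35
P(X=1 | obs) = 1/200 / 7/120 = 3/35

P(X=0) = 32/35, P(X=1) = 3/35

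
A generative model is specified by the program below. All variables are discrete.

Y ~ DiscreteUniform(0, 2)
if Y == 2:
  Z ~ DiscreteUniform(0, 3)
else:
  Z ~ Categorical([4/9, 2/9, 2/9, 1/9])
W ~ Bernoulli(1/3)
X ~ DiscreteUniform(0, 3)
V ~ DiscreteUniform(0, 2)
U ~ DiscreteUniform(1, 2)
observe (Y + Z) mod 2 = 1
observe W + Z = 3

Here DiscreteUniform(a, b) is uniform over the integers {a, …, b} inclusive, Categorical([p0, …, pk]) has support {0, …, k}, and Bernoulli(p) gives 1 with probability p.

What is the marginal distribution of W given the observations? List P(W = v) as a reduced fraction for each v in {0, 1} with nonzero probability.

Enumerate traces; 72 have nonzero weight after conditioning:
  (Y=0, Z=3, W=0, X=0, V=0, U=1) weight 1/972
  (Y=0, Z=3, W=0, X=0, V=0, U=2) weight 1/972
  (Y=0, Z=3, W=0, X=0, V=1, U=1) weight 1/972
  (Y=0, Z=3, W=0, X=0, V=1, U=2) weight 1/972
  (Y=0, Z=3, W=0, X=0, V=2, U=1) weight 1/972
  (Y=0, Z=3, W=0, X=0, V=2, U=2) weight 1/972
  (Y=0, Z=3, W=0, X=1, V=0, U=1) weight 1/972
  (Y=0, Z=3, W=0, X=1, V=0, U=2) weight 1/972
  (Y=1, Z=2, W=1, X=0, V=0, U=1) weight 1/972
  … 63 more
Group by W:
  weight(W=0) = 13/162
  weight(W=1) = 2/81
Total weight = 13/162 + 2/81 = 17/162
P(W=0 | obs) = 13/162 / 17/162 = 13/17
P(W=1 | obs) = 2/81 / 17/162 = 4/17

P(W=0) = 13/17, P(W=1) = 4/17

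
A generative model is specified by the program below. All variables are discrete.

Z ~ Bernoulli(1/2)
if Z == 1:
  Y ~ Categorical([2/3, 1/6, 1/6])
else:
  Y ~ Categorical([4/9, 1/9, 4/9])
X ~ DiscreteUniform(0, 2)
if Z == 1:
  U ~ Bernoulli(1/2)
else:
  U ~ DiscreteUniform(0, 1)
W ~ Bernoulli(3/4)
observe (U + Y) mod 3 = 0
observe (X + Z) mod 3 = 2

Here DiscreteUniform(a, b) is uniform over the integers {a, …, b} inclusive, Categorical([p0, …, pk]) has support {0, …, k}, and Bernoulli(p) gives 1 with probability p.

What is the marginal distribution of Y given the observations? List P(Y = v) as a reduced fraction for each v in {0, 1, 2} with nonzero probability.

P(Y=0) = 20/31, P(Y=2) = 11/31

Enumerate traces; 8 have nonzero weight after conditioning:
  (Z=0, Y=0, X=2, U=0, W=0) weight 1/108
  (Z=0, Y=0, X=2, U=0, W=1) weight 1/36
  (Z=0, Y=2, X=2, U=1, W=0) weight 1/108
  (Z=0, Y=2, X=2, U=1, W=1) weight 1/36
  (Z=1, Y=0, X=1, U=0, W=0) weight 1/72
  (Z=1, Y=0, X=1, U=0, W=1) weight 1/24
  (Z=1, Y=2, X=1, U=1, W=0) weight 1/288
  (Z=1, Y=2, X=1, U=1, W=1) weight 1/96
Group by Y:
  weight(Y=0) = 5/54
  weight(Y=2) = 11/216
Total weight = 5/54 + 11/216 = 31/216
P(Y=0 | obs) = 5/54 / 31/216 = 20/31
P(Y=2 | obs) = 11/216 / 31/216 = 11/31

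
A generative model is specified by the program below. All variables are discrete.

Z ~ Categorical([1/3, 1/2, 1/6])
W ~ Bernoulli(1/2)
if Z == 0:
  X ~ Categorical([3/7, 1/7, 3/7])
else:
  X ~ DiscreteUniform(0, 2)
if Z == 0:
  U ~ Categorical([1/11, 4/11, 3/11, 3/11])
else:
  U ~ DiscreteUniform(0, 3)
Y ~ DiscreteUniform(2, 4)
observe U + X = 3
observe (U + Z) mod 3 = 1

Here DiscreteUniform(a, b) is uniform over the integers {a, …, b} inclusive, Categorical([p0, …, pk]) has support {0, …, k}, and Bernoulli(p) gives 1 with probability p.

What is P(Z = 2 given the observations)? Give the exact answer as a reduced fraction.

P(Z = 2 | obs) = 77/596

Enumerate traces; 18 have nonzero weight after conditioning:
  (Z=0, W=0, X=2, U=1, Y=2) weight 2/231
  (Z=0, W=0, X=2, U=1, Y=3) weight 2/231
  (Z=0, W=0, X=2, U=1, Y=4) weight 2/231
  (Z=0, W=1, X=2, U=1, Y=2) weight 2/231
  (Z=0, W=1, X=2, U=1, Y=3) weight 2/231
  (Z=0, W=1, X=2, U=1, Y=4) weight 2/231
  (Z=1, W=0, X=0, U=3, Y=2) weight 1/144
  (Z=1, W=0, X=0, U=3, Y=3) weight 1/144
  (Z=2, W=0, X=1, U=2, Y=2) weight 1/432
  … 9 more
Group by Z:
  weight(Z=0) = 4/77
  weight(Z=1) = 1/24
  weight(Z=2) = 1/72
Total weight = 4/77 + 1/24 + 1/72 = 149/1386
P(Z=0 | obs) = 4/77 / 149/1386 = 72/149
P(Z=1 | obs) = 1/24 / 149/1386 = 231/596
P(Z=2 | obs) = 1/72 / 149/1386 = 77/596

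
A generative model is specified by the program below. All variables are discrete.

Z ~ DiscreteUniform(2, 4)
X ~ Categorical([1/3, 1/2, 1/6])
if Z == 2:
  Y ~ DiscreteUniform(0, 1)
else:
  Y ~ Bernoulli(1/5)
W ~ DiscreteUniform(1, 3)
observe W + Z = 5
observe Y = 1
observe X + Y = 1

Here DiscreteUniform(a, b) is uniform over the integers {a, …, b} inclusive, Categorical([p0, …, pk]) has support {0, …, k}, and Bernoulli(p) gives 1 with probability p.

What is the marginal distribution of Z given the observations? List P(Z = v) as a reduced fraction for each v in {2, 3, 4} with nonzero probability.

Enumerate traces; 3 have nonzero weight after conditioning:
  (Z=2, X=0, Y=1, W=3) weight 1/54
  (Z=3, X=0, Y=1, W=2) weight 1/135
  (Z=4, X=0, Y=1, W=1) weight 1/135
Group by Z:
  weight(Z=2) = 1/54
  weight(Z=3) = 1/135
  weight(Z=4) = 1/135
Total weight = 1/54 + 1/135 + 1/135 = 1/30
P(Z=2 | obs) = 1/54 / 1/30 = 5/9
P(Z=3 | obs) = 1/135 / 1/30 = 2/9
P(Z=4 | obs) = 1/135 / 1/30 = 2/9

P(Z=2) = 5/9, P(Z=3) = 2/9, P(Z=4) = 2/9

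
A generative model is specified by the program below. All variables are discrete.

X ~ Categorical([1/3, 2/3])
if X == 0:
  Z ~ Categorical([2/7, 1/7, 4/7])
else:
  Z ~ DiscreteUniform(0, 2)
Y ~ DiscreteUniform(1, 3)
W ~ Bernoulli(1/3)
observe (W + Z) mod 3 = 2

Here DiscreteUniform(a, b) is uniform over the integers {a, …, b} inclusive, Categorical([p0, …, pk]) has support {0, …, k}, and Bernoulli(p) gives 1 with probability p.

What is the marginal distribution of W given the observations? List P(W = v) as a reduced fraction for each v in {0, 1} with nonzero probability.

P(W=0) = 52/69, P(W=1) = 17/69

Enumerate traces; 12 have nonzero weight after conditioning:
  (X=0, Z=1, Y=1, W=1) weight 1/189
  (X=0, Z=1, Y=2, W=1) weight 1/189
  (X=0, Z=1, Y=3, W=1) weight 1/189
  (X=0, Z=2, Y=1, W=0) weight 8/189
  (X=0, Z=2, Y=2, W=0) weight 8/189
  (X=0, Z=2, Y=3, W=0) weight 8/189
  (X=1, Z=1, Y=1, W=1) weight 2/81
  (X=1, Z=1, Y=2, W=1) weight 2/81
  … 4 more
Group by W:
  weight(W=0) = 52/189
  weight(W=1) = 17/189
Total weight = 52/189 + 17/189 = 23/63
P(W=0 | obs) = 52/189 / 23/63 = 52/69
P(W=1 | obs) = 17/189 / 23/63 = 17/69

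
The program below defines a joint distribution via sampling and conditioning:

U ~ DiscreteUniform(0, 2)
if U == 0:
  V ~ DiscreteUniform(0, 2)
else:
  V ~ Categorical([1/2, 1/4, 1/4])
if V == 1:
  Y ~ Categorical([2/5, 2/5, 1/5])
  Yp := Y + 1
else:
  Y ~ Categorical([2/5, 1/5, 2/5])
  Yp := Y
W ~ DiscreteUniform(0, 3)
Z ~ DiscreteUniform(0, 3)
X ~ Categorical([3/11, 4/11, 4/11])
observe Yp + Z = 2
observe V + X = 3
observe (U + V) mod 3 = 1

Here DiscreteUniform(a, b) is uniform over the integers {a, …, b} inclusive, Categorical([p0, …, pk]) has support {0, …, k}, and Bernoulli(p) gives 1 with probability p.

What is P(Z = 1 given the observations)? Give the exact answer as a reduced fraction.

Enumerate traces; 20 have nonzero weight after conditioning:
  (U=0, V=1, Y=0, W=0, Z=1, X=2) weight 1/990
  (U=0, V=1, Y=0, W=1, Z=1, X=2) weight 1/990
  (U=0, V=1, Y=0, W=2, Z=1, X=2) weight 1/990
  (U=0, V=1, Y=0, W=3, Z=1, X=2) weight 1/990
  (U=0, V=1, Y=1, W=0, Z=0, X=2) weight 1/990
  (U=0, V=1, Y=1, W=1, Z=0, X=2) weight 1/990
  (U=0, V=1, Y=1, W=2, Z=0, X=2) weight 1/990
  (U=0, V=1, Y=1, W=3, Z=0, X=2) weight 1/990
  (U=2, V=2, Y=0, W=0, Z=2, X=1) weight 1/1320
  … 11 more
Group by Z:
  weight(Z=0) = 7/990
  weight(Z=1) = 1/180
  weight(Z=2) = 1/330
Total weight = 7/990 + 1/180 + 1/330 = 31/1980
P(Z=0 | obs) = 7/990 / 31/1980 = 14/31
P(Z=1 | obs) = 1/180 / 31/1980 = 11/31
P(Z=2 | obs) = 1/330 / 31/1980 = 6/31

P(Z = 1 | obs) = 11/31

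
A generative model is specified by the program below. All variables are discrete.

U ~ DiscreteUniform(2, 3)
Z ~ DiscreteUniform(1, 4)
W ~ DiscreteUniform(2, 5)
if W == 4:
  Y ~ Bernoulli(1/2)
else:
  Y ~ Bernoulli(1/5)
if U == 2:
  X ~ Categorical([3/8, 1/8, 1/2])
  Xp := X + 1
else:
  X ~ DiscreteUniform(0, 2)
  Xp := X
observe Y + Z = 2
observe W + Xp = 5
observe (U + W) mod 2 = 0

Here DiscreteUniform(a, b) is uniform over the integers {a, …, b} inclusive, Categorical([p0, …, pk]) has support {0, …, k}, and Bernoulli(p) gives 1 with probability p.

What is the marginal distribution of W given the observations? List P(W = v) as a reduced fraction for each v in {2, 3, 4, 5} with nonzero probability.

Enumerate traces; 8 have nonzero weight after conditioning:
  (U=2, Z=1, W=2, Y=1, X=2) weight 1/320
  (U=2, Z=1, W=4, Y=1, X=0) weight 3/512
  (U=2, Z=2, W=2, Y=0, X=2) weight 1/80
  (U=2, Z=2, W=4, Y=0, X=0) weight 3/512
  (U=3, Z=1, W=3, Y=1, X=2) weight 1/480
  (U=3, Z=1, W=5, Y=1, X=0) weight 1/480
  (U=3, Z=2, W=3, Y=0, X=2) weight 1/120
  (U=3, Z=2, W=5, Y=0, X=0) weight 1/120
Group by W:
  weight(W=2) = 1/64
  weight(W=3) = 1/96
  weight(W=4) = 3/256
  weight(W=5) = 1/96
Total weight = 1/64 + 1/96 + 3/256 + 1/96 = 37/768
P(W=2 | obs) = 1/64 / 37/768 = 12/37
P(W=3 | obs) = 1/96 / 37/768 = 8/37
P(W=4 | obs) = 3/256 / 37/768 = 9/37
P(W=5 | obs) = 1/96 / 37/768 = 8/37

P(W=2) = 12/37, P(W=3) = 8/37, P(W=4) = 9/37, P(W=5) = 8/37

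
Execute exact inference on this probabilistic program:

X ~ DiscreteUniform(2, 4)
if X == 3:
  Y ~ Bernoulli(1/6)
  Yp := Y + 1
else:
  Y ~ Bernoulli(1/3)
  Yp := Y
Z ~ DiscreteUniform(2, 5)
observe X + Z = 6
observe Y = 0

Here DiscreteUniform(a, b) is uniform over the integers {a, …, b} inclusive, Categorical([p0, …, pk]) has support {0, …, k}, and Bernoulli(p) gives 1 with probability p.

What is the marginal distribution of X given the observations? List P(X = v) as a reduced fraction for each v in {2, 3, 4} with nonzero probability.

P(X=2) = 4/13, P(X=3) = 5/13, P(X=4) = 4/13

Enumerate traces; 3 have nonzero weight after conditioning:
  (X=2, Y=0, Z=4) weight 1/18
  (X=3, Y=0, Z=3) weight 5/72
  (X=4, Y=0, Z=2) weight 1/18
Group by X:
  weight(X=2) = 1/18
  weight(X=3) = 5/72
  weight(X=4) = 1/18
Total weight = 1/18 + 5/72 + 1/18 = 13/72
P(X=2 | obs) = 1/18 / 13/72 = 4/13
P(X=3 | obs) = 5/72 / 13/72 = 5/13
P(X=4 | obs) = 1/18 / 13/72 = 4/13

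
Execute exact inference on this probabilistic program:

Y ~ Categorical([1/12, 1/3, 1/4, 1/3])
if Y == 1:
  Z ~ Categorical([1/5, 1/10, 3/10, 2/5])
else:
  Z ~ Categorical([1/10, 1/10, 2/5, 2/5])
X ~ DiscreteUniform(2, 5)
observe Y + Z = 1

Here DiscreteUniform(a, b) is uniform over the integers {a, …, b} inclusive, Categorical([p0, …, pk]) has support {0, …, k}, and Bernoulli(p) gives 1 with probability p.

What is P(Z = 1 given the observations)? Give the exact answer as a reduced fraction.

Enumerate traces; 8 have nonzero weight after conditioning:
  (Y=0, Z=1, X=2) weight 1/480
  (Y=0, Z=1, X=3) weight 1/480
  (Y=0, Z=1, X=4) weight 1/480
  (Y=0, Z=1, X=5) weight 1/480
  (Y=1, Z=0, X=2) weight 1/60
  (Y=1, Z=0, X=3) weight 1/60
  (Y=1, Z=0, X=4) weight 1/60
  (Y=1, Z=0, X=5) weight 1/60
Group by Z:
  weight(Z=0) = 1/15
  weight(Z=1) = 1/120
Total weight = 1/15 + 1/120 = 3/40
P(Z=0 | obs) = 1/15 / 3/40 = 8/9
P(Z=1 | obs) = 1/120 / 3/40 = 1/9

P(Z = 1 | obs) = 1/9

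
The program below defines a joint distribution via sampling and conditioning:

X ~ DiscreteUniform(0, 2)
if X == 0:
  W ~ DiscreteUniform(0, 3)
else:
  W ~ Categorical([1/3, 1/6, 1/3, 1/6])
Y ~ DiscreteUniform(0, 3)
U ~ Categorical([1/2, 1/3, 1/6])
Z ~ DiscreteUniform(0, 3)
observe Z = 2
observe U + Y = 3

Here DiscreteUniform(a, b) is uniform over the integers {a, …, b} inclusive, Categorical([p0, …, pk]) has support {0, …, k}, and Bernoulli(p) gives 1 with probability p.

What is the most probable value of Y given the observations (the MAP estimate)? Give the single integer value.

argmax_v P(Y = v | obs) = 3

Enumerate traces; 36 have nonzero weight after conditioning:
  (X=0, W=0, Y=1, U=2, Z=2) weight 1/1152
  (X=0, W=0, Y=2, U=1, Z=2) weight 1/576
  (X=0, W=0, Y=3, U=0, Z=2) weight 1/384
  (X=0, W=1, Y=1, U=2, Z=2) weight 1/1152
  (X=0, W=1, Y=2, U=1, Z=2) weight 1/576
  (X=0, W=1, Y=3, U=0, Z=2) weight 1/384
  (X=0, W=2, Y=1, U=2, Z=2) weight 1/1152
  (X=0, W=2, Y=2, U=1, Z=2) weight 1/576
  … 28 more
Group by Y:
  weight(Y=1) = 1/96
  weight(Y=2) = 1/48
  weight(Y=3) = 1/32
Total weight = 1/96 + 1/48 + 1/32 = 1/16
P(Y=1 | obs) = 1/96 / 1/16 = 1/6
P(Y=2 | obs) = 1/48 / 1/16 = 1/3
P(Y=3 | obs) = 1/32 / 1/16 = 1/2
argmax = 3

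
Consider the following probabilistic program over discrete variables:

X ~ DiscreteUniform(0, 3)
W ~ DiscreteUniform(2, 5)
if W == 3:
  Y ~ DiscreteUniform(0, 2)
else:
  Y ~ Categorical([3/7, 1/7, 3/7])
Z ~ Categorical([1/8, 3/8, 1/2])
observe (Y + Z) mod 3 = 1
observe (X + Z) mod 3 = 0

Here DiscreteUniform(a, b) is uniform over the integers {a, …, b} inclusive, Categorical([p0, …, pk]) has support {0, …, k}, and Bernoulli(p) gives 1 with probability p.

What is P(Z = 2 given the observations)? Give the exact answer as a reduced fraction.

P(Z = 2 | obs) = 68/135

Enumerate traces; 16 have nonzero weight after conditioning:
  (X=0, W=2, Y=1, Z=0) weight 1/896
  (X=0, W=3, Y=1, Z=0) weight 1/384
  (X=0, W=4, Y=1, Z=0) weight 1/896
  (X=0, W=5, Y=1, Z=0) weight 1/896
  (X=1, W=2, Y=2, Z=2) weight 3/224
  (X=1, W=3, Y=2, Z=2) weight 1/96
  (X=1, W=4, Y=2, Z=2) weight 3/224
  (X=1, W=5, Y=2, Z=2) weight 3/224
  (X=2, W=2, Y=0, Z=1) weight 9/896
  … 7 more
Group by Z:
  weight(Z=0) = 1/84
  weight(Z=1) = 17/448
  weight(Z=2) = 17/336
Total weight = 1/84 + 17/448 + 17/336 = 45/448
P(Z=0 | obs) = 1/84 / 45/448 = 16/135
P(Z=1 | obs) = 17/448 / 45/448 = 17/45
P(Z=2 | obs) = 17/336 / 45/448 = 68/135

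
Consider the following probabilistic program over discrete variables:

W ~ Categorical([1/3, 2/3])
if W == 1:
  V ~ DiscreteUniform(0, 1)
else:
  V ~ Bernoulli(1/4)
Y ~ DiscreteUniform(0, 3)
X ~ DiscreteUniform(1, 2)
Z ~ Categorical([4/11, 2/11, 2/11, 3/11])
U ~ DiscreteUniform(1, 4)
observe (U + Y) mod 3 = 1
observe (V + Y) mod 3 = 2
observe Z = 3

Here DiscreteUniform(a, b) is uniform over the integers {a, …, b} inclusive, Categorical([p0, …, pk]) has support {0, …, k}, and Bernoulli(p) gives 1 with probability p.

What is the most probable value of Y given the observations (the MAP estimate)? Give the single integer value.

argmax_v P(Y = v | obs) = 2

Enumerate traces; 8 have nonzero weight after conditioning:
  (W=0, V=0, Y=2, X=1, Z=3, U=2) weight 3/1408
  (W=0, V=0, Y=2, X=2, Z=3, U=2) weight 3/1408
  (W=0, V=1, Y=1, X=1, Z=3, U=3) weight 1/1408
  (W=0, V=1, Y=1, X=2, Z=3, U=3) weight 1/1408
  (W=1, V=0, Y=2, X=1, Z=3, U=2) weight 1/352
  (W=1, V=0, Y=2, X=2, Z=3, U=2) weight 1/352
  (W=1, V=1, Y=1, X=1, Z=3, U=3) weight 1/352
  (W=1, V=1, Y=1, X=2, Z=3, U=3) weight 1/352
Group by Y:
  weight(Y=1) = 5/704
  weight(Y=2) = 7/704
Total weight = 5/704 + 7/704 = 3/176
P(Y=1 | obs) = 5/704 / 3/176 = 5/12
P(Y=2 | obs) = 7/704 / 3/176 = 7/12
argmax = 2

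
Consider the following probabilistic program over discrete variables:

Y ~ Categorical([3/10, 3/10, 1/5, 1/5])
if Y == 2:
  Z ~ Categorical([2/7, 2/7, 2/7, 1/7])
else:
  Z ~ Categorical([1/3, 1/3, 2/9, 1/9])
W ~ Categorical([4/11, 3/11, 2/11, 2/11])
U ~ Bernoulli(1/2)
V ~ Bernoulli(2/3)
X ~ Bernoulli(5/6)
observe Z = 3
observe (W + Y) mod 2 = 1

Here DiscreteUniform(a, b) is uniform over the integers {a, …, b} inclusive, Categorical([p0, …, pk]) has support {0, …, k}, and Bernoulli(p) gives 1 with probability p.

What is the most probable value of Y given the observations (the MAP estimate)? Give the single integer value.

argmax_v P(Y = v | obs) = 1

Enumerate traces; 64 have nonzero weight after conditioning:
  (Y=0, Z=3, W=1, U=0, V=0, X=0) weight 1/3960
  (Y=0, Z=3, W=1, U=0, V=0, X=1) weight 1/792
  (Y=0, Z=3, W=1, U=0, V=1, X=0) weight 1/1980
  (Y=0, Z=3, W=1, U=0, V=1, X=1) weight 1/396
  (Y=0, Z=3, W=1, U=1, V=0, X=0) weight 1/3960
  (Y=0, Z=3, W=1, U=1, V=0, X=1) weight 1/792
  (Y=0, Z=3, W=1, U=1, V=1, X=0) weight 1/1980
  (Y=0, Z=3, W=1, U=1, V=1, X=1) weight 1/396
  (Y=1, Z=3, W=0, U=0, V=0, X=0) weight 1/2970
  (Y=2, Z=3, W=1, U=0, V=0, X=0) weight 1/4620
  … 54 more
Group by Y:
  weight(Y=0) = 1/66
  weight(Y=1) = 1/55
  weight(Y=2) = 1/77
  weight(Y=3) = 2/165
Total weight = 1/66 + 1/55 + 1/77 + 2/165 = 9/154
P(Y=0 | obs) = 1/66 / 9/154 = 7/27
P(Y=1 | obs) = 1/55 / 9/154 = 14/45
P(Y=2 | obs) = 1/77 / 9/154 = 2/9
P(Y=3 | obs) = 2/165 / 9/154 = 28/135
argmax = 1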